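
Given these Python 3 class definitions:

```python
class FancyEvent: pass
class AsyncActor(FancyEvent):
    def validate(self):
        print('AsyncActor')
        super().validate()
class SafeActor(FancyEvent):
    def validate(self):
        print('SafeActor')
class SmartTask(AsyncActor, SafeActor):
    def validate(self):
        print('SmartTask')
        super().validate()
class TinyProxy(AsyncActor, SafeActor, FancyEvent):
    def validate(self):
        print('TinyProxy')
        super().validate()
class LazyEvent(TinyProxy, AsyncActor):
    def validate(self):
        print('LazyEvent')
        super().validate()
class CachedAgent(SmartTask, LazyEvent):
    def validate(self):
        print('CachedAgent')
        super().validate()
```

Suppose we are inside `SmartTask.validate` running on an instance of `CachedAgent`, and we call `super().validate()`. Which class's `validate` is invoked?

L[CachedAgent] = CachedAgent + merge(L[SmartTask], L[LazyEvent], [SmartTask LazyEvent])
  take SmartTask:  [SmartTask AsyncActor SafeActor FancyEvent object] + [LazyEvent TinyProxy AsyncActor SafeActor FancyEvent object] + [SmartTask LazyEvent]
  take LazyEvent:  [AsyncActor SafeActor FancyEvent object] + [LazyEvent TinyProxy AsyncActor SafeActor FancyEvent object] + [LazyEvent]
  take TinyProxy:  [AsyncActor SafeActor FancyEvent object] + [TinyProxy AsyncActor SafeActor FancyEvent object]
  take AsyncActor:  [AsyncActor SafeActor FancyEvent object] + [AsyncActor SafeActor FancyEvent object]
  take SafeActor:  [SafeActor FancyEvent object] + [SafeActor FancyEvent object]
  take FancyEvent:  [FancyEvent object] + [FancyEvent object]
  take object:  [object] + [object]
MRO: CachedAgent SmartTask LazyEvent TinyProxy AsyncActor SafeActor FancyEvent object
super() in SmartTask.validate on a CachedAgent instance goes to the class after SmartTask in CachedAgent's MRO: LazyEvent.

LazyEvent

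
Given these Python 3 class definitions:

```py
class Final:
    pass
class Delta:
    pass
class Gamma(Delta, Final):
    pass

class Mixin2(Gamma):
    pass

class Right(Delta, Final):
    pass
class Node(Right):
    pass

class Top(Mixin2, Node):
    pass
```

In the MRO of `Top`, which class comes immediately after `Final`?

L[Top] = Top + merge(L[Mixin2], L[Node], [Mixin2 Node])
  take Mixin2:  [Mixin2 Gamma Delta Final object] + [Node Right Delta Final object] + [Mixin2 Node]
  take Gamma:  [Gamma Delta Final object] + [Node Right Delta Final object] + [Node]
  take Node:  [Delta Final object] + [Node Right Delta Final object] + [Node]
  take Right:  [Delta Final object] + [Right Delta Final object]
  take Delta:  [Delta Final object] + [Delta Final object]
  take Final:  [Final object] + [Final object]
  take object:  [object] + [object]
MRO: Top Mixin2 Gamma Node Right Delta Final object
Final is at position 6; next is object.

object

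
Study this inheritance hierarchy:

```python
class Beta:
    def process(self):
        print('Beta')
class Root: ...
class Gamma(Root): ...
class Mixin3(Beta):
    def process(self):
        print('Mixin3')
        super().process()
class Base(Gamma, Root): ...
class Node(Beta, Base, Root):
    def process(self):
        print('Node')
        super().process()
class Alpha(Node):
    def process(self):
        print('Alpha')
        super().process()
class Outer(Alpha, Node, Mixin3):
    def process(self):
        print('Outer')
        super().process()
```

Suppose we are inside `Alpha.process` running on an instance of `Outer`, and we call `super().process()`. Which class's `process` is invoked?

Node

L[Outer] = Outer + merge(L[Alpha], L[Node], L[Mixin3], [Alpha Node Mixin3])
  take Alpha:  [Alpha Node Beta Base Gamma Root object] + [Node Beta Base Gamma Root object] + [Mixin3 Beta object] + [Alpha Node Mixin3]
  take Node:  [Node Beta Base Gamma Root object] + [Node Beta Base Gamma Root object] + [Mixin3 Beta object] + [Node Mixin3]
  take Mixin3:  [Beta Base Gamma Root object] + [Beta Base Gamma Root object] + [Mixin3 Beta object] + [Mixin3]
  take Beta:  [Beta Base Gamma Root object] + [Beta Base Gamma Root object] + [Beta object]
  take Base:  [Base Gamma Root object] + [Base Gamma Root object] + [object]
  take Gamma:  [Gamma Root object] + [Gamma Root object] + [object]
  take Root:  [Root object] + [Root object] + [object]
  take object:  [object] + [object] + [object]
MRO: Outer Alpha Node Mixin3 Beta Base Gamma Root object
super() in Alpha.process on a Outer instance goes to the class after Alpha in Outer's MRO: Node.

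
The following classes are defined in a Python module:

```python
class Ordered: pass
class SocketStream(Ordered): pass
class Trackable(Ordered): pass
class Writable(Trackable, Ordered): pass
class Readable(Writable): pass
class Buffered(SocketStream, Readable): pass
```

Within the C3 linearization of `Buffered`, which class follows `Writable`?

L[Buffered] = Buffered + merge(L[SocketStream], L[Readable], [SocketStream Readable])
  take SocketStream:  [SocketStream Ordered object] + [Readable Writable Trackable Ordered object] + [SocketStream Readable]
  take Readable:  [Ordered object] + [Readable Writable Trackable Ordered object] + [Readable]
  take Writable:  [Ordered object] + [Writable Trackable Ordered object]
  take Trackable:  [Ordered object] + [Trackable Ordered object]
  take Ordered:  [Ordered object] + [Ordered object]
  take object:  [object] + [object]
MRO: Buffered SocketStream Readable Writable Trackable Ordered object
Writable is at position 3; next is Trackable.

Trackable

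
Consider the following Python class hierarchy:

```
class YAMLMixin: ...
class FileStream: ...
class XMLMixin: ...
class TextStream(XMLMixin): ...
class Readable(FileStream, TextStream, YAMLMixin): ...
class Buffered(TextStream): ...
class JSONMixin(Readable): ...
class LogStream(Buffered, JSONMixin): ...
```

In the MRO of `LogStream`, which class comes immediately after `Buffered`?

L[LogStream] = LogStream + merge(L[Buffered], L[JSONMixin], [Buffered JSONMixin])
  take Buffered:  [Buffered TextStream XMLMixin object] + [JSONMixin Readable FileStream TextStream XMLMixin YAMLMixin object] + [Buffered JSONMixin]
  take JSONMixin:  [TextStream XMLMixin object] + [JSONMixin Readable FileStream TextStream XMLMixin YAMLMixin object] + [JSONMixin]
  take Readable:  [TextStream XMLMixin object] + [Readable FileStream TextStream XMLMixin YAMLMixin object]
  take FileStream:  [TextStream XMLMixin object] + [FileStream TextStream XMLMixin YAMLMixin object]
  take TextStream:  [TextStream XMLMixin object] + [TextStream XMLMixin YAMLMixin object]
  take XMLMixin:  [XMLMixin object] + [XMLMixin YAMLMixin object]
  take YAMLMixin:  [object] + [YAMLMixin object]
  take object:  [object] + [object]
MRO: LogStream Buffered JSONMixin Readable FileStream TextStream XMLMixin YAMLMixin object
Buffered is at position 1; next is JSONMixin.

JSONMixin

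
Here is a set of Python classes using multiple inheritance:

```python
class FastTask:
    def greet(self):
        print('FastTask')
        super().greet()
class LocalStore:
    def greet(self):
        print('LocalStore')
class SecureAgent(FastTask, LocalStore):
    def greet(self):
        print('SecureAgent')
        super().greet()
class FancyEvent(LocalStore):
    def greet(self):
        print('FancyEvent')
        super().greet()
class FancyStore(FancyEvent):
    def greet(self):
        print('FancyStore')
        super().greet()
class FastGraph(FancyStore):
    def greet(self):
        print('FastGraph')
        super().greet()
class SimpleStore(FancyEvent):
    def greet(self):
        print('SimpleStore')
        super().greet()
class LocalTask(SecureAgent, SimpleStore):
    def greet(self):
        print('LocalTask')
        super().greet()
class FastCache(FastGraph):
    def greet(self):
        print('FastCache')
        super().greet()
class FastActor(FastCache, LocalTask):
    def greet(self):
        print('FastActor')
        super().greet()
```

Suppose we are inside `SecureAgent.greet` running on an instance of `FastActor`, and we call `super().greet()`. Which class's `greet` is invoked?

L[FastActor] = FastActor + merge(L[FastCache], L[LocalTask], [FastCache LocalTask])
  take FastCache:  [FastCache FastGraph FancyStore FancyEvent LocalStore object] + [LocalTask SecureAgent FastTask SimpleStore FancyEvent LocalStore object] + [FastCache LocalTask]
  take FastGraph:  [FastGraph FancyStore FancyEvent LocalStore object] + [LocalTask SecureAgent FastTask SimpleStore FancyEvent LocalStore object] + [LocalTask]
  take FancyStore:  [FancyStore FancyEvent LocalStore object] + [LocalTask SecureAgent FastTask SimpleStore FancyEvent LocalStore object] + [LocalTask]
  take LocalTask:  [FancyEvent LocalStore object] + [LocalTask SecureAgent FastTask SimpleStore FancyEvent LocalStore object] + [LocalTask]
  take SecureAgent:  [FancyEvent LocalStore object] + [SecureAgent FastTask SimpleStore FancyEvent LocalStore object]
  take FastTask:  [FancyEvent LocalStore object] + [FastTask SimpleStore FancyEvent LocalStore object]
  take SimpleStore:  [FancyEvent LocalStore object] + [SimpleStore FancyEvent LocalStore object]
  take FancyEvent:  [FancyEvent LocalStore object] + [FancyEvent LocalStore object]
  take LocalStore:  [LocalStore object] + [LocalStore object]
  take object:  [object] + [object]
MRO: FastActor FastCache FastGraph FancyStore LocalTask SecureAgent FastTask SimpleStore FancyEvent LocalStore object
super() in SecureAgent.greet on a FastActor instance goes to the class after SecureAgent in FastActor's MRO: FastTask.

FastTask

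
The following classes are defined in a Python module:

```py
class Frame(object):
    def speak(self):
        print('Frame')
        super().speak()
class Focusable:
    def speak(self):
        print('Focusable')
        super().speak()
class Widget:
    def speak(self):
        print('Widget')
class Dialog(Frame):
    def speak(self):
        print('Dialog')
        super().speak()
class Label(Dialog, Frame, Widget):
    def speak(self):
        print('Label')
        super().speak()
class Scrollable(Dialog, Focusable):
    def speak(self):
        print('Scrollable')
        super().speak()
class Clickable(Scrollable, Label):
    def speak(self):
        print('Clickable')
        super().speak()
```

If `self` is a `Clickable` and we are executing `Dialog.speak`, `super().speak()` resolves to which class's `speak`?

L[Clickable] = Clickable + merge(L[Scrollable], L[Label], [Scrollable Label])
  take Scrollable:  [Scrollable Dialog Frame Focusable object] + [Label Dialog Frame Widget object] + [Scrollable Label]
  take Label:  [Dialog Frame Focusable object] + [Label Dialog Frame Widget object] + [Label]
  take Dialog:  [Dialog Frame Focusable object] + [Dialog Frame Widget object]
  take Frame:  [Frame Focusable object] + [Frame Widget object]
  take Focusable:  [Focusable object] + [Widget object]
  take Widget:  [object] + [Widget object]
  take object:  [object] + [object]
MRO: Clickable Scrollable Label Dialog Frame Focusable Widget object
super() in Dialog.speak on a Clickable instance goes to the class after Dialog in Clickable's MRO: Frame.

Frame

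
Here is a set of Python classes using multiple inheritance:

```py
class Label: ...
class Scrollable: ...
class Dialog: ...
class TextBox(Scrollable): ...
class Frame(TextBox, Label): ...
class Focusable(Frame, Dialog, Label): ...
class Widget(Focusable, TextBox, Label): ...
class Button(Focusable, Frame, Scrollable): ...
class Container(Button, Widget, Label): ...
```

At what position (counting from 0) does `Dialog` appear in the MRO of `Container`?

7

L[Container] = Container + merge(L[Button], L[Widget], L[Label], [Button Widget Label])
  take Button:  [Button Focusable Frame TextBox Scrollable Dialog Label object] + [Widget Focusable Frame TextBox Scrollable Dialog Label object] + [Label object] + [Button Widget Label]
  take Widget:  [Focusable Frame TextBox Scrollable Dialog Label object] + [Widget Focusable Frame TextBox Scrollable Dialog Label object] + [Label object] + [Widget Label]
  take Focusable:  [Focusable Frame TextBox Scrollable Dialog Label object] + [Focusable Frame TextBox Scrollable Dialog Label object] + [Label object] + [Label]
  take Frame:  [Frame TextBox Scrollable Dialog Label object] + [Frame TextBox Scrollable Dialog Label object] + [Label object] + [Label]
  take TextBox:  [TextBox Scrollable Dialog Label object] + [TextBox Scrollable Dialog Label object] + [Label object] + [Label]
  take Scrollable:  [Scrollable Dialog Label object] + [Scrollable Dialog Label object] + [Label object] + [Label]
  take Dialog:  [Dialog Label object] + [Dialog Label object] + [Label object] + [Label]
  take Label:  [Label object] + [Label object] + [Label object] + [Label]
  take object:  [object] + [object] + [object]
MRO: Container Button Widget Focusable Frame TextBox Scrollable Dialog Label object
Dialog sits at index 7.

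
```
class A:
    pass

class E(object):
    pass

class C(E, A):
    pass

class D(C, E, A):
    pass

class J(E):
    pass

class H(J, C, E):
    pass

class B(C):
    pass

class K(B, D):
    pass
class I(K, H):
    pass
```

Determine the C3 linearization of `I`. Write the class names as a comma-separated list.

I, K, B, D, H, J, C, E, A, object

L[I] = I + merge(L[K], L[H], [K H])
  take K:  [K B D C E A object] + [H J C E A object] + [K H]
  take B:  [B D C E A object] + [H J C E A object] + [H]
  take D:  [D C E A object] + [H J C E A object] + [H]
  take H:  [C E A object] + [H J C E A object] + [H]
  take J:  [C E A object] + [J C E A object]
  take C:  [C E A object] + [C E A object]
  take E:  [E A object] + [E A object]
  take A:  [A object] + [A object]
  take object:  [object] + [object]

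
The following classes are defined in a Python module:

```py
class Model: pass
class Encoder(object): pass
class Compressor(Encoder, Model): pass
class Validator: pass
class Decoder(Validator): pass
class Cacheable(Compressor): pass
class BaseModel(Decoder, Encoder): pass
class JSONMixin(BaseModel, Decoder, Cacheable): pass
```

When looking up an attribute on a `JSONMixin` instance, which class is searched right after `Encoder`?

L[JSONMixin] = JSONMixin + merge(L[BaseModel], L[Decoder], L[Cacheable], [BaseModel Decoder Cacheable])
  take BaseModel:  [BaseModel Decoder Validator Encoder object] + [Decoder Validator object] + [Cacheable Compressor Encoder Model object] + [BaseModel Decoder Cacheable]
  take Decoder:  [Decoder Validator Encoder object] + [Decoder Validator object] + [Cacheable Compressor Encoder Model object] + [Decoder Cacheable]
  take Validator:  [Validator Encoder object] + [Validator object] + [Cacheable Compressor Encoder Model object] + [Cacheable]
  take Cacheable:  [Encoder object] + [object] + [Cacheable Compressor Encoder Model object] + [Cacheable]
  take Compressor:  [Encoder object] + [object] + [Compressor Encoder Model object]
  take Encoder:  [Encoder object] + [object] + [Encoder Model object]
  take Model:  [object] + [object] + [Model object]
  take object:  [object] + [object] + [object]
MRO: JSONMixin BaseModel Decoder Validator Cacheable Compressor Encoder Model object
Encoder is at position 6; next is Model.

Model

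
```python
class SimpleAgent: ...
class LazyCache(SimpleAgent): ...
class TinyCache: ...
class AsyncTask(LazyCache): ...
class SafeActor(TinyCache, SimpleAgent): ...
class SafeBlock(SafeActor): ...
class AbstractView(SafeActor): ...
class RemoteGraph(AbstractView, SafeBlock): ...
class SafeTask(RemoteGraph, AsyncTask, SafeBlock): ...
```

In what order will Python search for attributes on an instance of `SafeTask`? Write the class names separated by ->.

L[SafeTask] = SafeTask + merge(L[RemoteGraph], L[AsyncTask], L[SafeBlock], [RemoteGraph AsyncTask SafeBlock])
  take RemoteGraph:  [RemoteGraph AbstractView SafeBlock SafeActor TinyCache SimpleAgent object] + [AsyncTask LazyCache SimpleAgent object] + [SafeBlock SafeActor TinyCache SimpleAgent object] + [RemoteGraph AsyncTask SafeBlock]
  take AbstractView:  [AbstractView SafeBlock SafeActor TinyCache SimpleAgent object] + [AsyncTask LazyCache SimpleAgent object] + [SafeBlock SafeActor TinyCache SimpleAgent object] + [AsyncTask SafeBlock]
  take AsyncTask:  [SafeBlock SafeActor TinyCache SimpleAgent object] + [AsyncTask LazyCache SimpleAgent object] + [SafeBlock SafeActor TinyCache SimpleAgent object] + [AsyncTask SafeBlock]
  take SafeBlock:  [SafeBlock SafeActor TinyCache SimpleAgent object] + [LazyCache SimpleAgent object] + [SafeBlock SafeActor TinyCache SimpleAgent object] + [SafeBlock]
  take SafeActor:  [SafeActor TinyCache SimpleAgent object] + [LazyCache SimpleAgent object] + [SafeActor TinyCache SimpleAgent object]
  take TinyCache:  [TinyCache SimpleAgent object] + [LazyCache SimpleAgent object] + [TinyCache SimpleAgent object]
  take LazyCache:  [SimpleAgent object] + [LazyCache SimpleAgent object] + [SimpleAgent object]
  take SimpleAgent:  [SimpleAgent object] + [SimpleAgent object] + [SimpleAgent object]
  take object:  [object] + [object] + [object]

SafeTask -> RemoteGraph -> AbstractView -> AsyncTask -> SafeBlock -> SafeActor -> TinyCache -> LazyCache -> SimpleAgent -> object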